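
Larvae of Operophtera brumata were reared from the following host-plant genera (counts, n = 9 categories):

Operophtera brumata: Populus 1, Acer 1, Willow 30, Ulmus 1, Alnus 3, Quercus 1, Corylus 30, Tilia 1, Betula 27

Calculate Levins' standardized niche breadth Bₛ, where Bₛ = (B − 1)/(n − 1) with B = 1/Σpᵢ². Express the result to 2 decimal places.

0.32

Proportions for Operophtera brumata (n=95): 1/95=0.0105, 1/95=0.0105, 30/95=0.3158, 1/95=0.0105, 3/95=0.0316, 1/95=0.0105, 30/95=0.3158, 1/95=0.0105, 27/95=0.2842
Σpᵢ² = 0.0105² + 0.0105² + 0.3158² + 0.0105² + 0.0316² + 0.0105² + 0.3158² + 0.0105² + 0.2842² = 0.000110 + 0.000110 + 0.099730 + 0.000110 + 0.000999 + 0.000110 + 0.099730 + 0.000110 + 0.080770 = 0.281779
B = 1 / 0.281779 = 3.5489
Bₛ = (B − 1)/(n − 1) = (3.5489 − 1)/(9 − 1) = 2.5489/8 = 0.3186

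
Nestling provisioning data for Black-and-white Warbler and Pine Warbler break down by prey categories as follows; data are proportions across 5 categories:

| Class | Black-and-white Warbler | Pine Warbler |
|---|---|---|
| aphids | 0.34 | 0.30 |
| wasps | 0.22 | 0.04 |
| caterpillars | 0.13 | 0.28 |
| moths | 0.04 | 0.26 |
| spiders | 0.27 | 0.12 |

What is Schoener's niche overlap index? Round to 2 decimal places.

Σ|p₁ᵢ − p₂ᵢ| = 0.04 + 0.18 + 0.15 + 0.22 + 0.15 = 0.74
D = 1 − ½ × 0.74 = 1 − 0.370 = 0.6300

0.63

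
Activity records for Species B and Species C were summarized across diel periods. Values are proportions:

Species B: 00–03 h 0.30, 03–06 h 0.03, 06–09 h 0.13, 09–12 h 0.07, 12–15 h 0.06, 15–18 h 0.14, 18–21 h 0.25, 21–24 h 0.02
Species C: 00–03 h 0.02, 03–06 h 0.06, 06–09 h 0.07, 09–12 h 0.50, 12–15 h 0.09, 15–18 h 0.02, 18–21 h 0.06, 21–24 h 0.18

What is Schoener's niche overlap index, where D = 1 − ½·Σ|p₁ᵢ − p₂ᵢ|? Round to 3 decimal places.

0.350

Σ|p₁ᵢ − p₂ᵢ| = 0.28 + 0.03 + 0.06 + 0.43 + 0.03 + 0.12 + 0.19 + 0.16 = 1.30
D = 1 − ½ × 1.30 = 1 − 0.650 = 0.35000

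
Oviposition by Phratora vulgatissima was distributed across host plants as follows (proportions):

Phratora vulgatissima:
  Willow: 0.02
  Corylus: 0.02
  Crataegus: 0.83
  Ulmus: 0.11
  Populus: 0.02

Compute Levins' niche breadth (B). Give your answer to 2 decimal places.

Σpᵢ² = 0.02² + 0.02² + 0.83² + 0.11² + 0.02² = 0.0004 + 0.0004 + 0.6889 + 0.0121 + 0.0004 = 0.7022
B = 1 / 0.7022 = 1.4241

1.42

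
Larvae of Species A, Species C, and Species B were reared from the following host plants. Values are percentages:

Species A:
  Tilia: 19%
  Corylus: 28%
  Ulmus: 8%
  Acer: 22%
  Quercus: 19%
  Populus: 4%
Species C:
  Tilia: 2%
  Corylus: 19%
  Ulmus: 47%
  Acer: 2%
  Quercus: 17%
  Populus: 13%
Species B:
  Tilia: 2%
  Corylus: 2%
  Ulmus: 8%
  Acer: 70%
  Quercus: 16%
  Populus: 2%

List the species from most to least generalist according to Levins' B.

Convert percentages to proportions (divide by 100).
Σp_Aᵢ² = 0.19² + 0.28² + 0.08² + 0.22² + 0.19² + 0.04² = 0.0361 + 0.0784 + 0.0064 + 0.0484 + 0.0361 + 0.0016 = 0.2070
B_A = 1 / 0.2070 = 4.8309
Σp_Cᵢ² = 0.02² + 0.19² + 0.47² + 0.02² + 0.17² + 0.13² = 0.0004 + 0.0361 + 0.2209 + 0.0004 + 0.0289 + 0.0169 = 0.3036
B_C = 1 / 0.3036 = 3.2938
Σp_Bᵢ² = 0.02² + 0.02² + 0.08² + 0.70² + 0.16² + 0.02² = 0.0004 + 0.0004 + 0.0064 + 0.4900 + 0.0256 + 0.0004 = 0.5232
B_B = 1 / 0.5232 = 1.9113
Ranking by B (broadest → narrowest): Species A (4.83) > Species C (3.29) > Species B (1.91)

Species A > Species C > Species B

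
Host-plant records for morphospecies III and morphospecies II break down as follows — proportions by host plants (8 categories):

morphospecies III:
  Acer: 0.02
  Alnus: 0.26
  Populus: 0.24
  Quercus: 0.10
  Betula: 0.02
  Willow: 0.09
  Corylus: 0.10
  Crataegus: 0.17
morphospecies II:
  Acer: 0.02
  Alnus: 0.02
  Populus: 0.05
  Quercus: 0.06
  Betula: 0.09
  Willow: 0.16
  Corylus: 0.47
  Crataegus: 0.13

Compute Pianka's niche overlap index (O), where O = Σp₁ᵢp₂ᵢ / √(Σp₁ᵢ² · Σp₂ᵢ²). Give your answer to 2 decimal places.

0.48

Σ p₁ᵢp₂ᵢ = 0.0004 + 0.0052 + 0.0120 + 0.0060 + 0.0018 + 0.0144 + 0.0470 + 0.0221 = 0.1089
Σp_1ᵢ² = 0.02² + 0.26² + 0.24² + 0.10² + 0.02² + 0.09² + 0.10² + 0.17² = 0.0004 + 0.0676 + 0.0576 + 0.0100 + 0.0004 + 0.0081 + 0.0100 + 0.0289 = 0.1830
Σp_2ᵢ² = 0.02² + 0.02² + 0.05² + 0.06² + 0.09² + 0.16² + 0.47² + 0.13² = 0.0004 + 0.0004 + 0.0025 + 0.0036 + 0.0081 + 0.0256 + 0.2209 + 0.0169 = 0.2784
O = 0.1089 / √(0.1830 × 0.2784) = 0.1089 / 0.22571 = 0.4825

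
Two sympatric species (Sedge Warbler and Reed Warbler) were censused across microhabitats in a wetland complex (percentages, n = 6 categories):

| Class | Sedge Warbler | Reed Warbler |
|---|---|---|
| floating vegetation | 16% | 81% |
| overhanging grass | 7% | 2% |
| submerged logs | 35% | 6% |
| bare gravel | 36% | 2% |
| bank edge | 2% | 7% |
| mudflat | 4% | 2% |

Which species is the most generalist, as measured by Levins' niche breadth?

Convert percentages to proportions (divide by 100).
Σp_Sedgᵢ² = 0.16² + 0.07² + 0.35² + 0.36² + 0.02² + 0.04² = 0.0256 + 0.0049 + 0.1225 + 0.1296 + 0.0004 + 0.0016 = 0.2846
B_Sedg = 1 / 0.2846 = 3.5137
Σp_Reedᵢ² = 0.81² + 0.02² + 0.06² + 0.02² + 0.07² + 0.02² = 0.6561 + 0.0004 + 0.0036 + 0.0004 + 0.0049 + 0.0004 = 0.6658
B_Reed = 1 / 0.6658 = 1.5020
Highest B → broadest niche (most generalist): Sedge Warbler (B = 3.51).

Sedge Warbler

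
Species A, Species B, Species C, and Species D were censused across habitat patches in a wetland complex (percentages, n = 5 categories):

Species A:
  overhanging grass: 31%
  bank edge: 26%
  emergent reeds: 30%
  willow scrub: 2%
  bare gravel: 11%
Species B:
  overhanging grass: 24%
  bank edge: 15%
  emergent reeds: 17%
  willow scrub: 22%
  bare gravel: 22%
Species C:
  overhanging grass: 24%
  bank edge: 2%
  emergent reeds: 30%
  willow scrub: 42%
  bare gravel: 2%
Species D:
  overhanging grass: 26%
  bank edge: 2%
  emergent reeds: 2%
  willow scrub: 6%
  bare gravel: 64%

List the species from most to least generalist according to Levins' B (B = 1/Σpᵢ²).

Species B > Species A > Species C > Species D

Convert percentages to proportions (divide by 100).
Σp_Aᵢ² = 0.31² + 0.26² + 0.30² + 0.02² + 0.11² = 0.0961 + 0.0676 + 0.0900 + 0.0004 + 0.0121 = 0.2662
B_A = 1 / 0.2662 = 3.7566
Σp_Bᵢ² = 0.24² + 0.15² + 0.17² + 0.22² + 0.22² = 0.0576 + 0.0225 + 0.0289 + 0.0484 + 0.0484 = 0.2058
B_B = 1 / 0.2058 = 4.8591
Σp_Cᵢ² = 0.24² + 0.02² + 0.30² + 0.42² + 0.02² = 0.0576 + 0.0004 + 0.0900 + 0.1764 + 0.0004 = 0.3248
B_C = 1 / 0.3248 = 3.0788
Σp_Dᵢ² = 0.26² + 0.02² + 0.02² + 0.06² + 0.64² = 0.0676 + 0.0004 + 0.0004 + 0.0036 + 0.4096 = 0.4816
B_D = 1 / 0.4816 = 2.0764
Ranking by B (broadest → narrowest): Species B (4.86) > Species A (3.76) > Species C (3.08) > Species D (2.08)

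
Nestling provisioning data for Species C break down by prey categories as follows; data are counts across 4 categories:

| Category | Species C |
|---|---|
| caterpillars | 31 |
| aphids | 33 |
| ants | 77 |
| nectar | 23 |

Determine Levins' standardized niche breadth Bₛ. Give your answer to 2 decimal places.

Proportions for Species C (n=164): 31/164=0.1890, 33/164=0.2012, 77/164=0.4695, 23/164=0.1402
Σpᵢ² = 0.1890² + 0.2012² + 0.4695² + 0.1402² = 0.035721 + 0.040481 + 0.220430 + 0.019656 = 0.316288
B = 1 / 0.316288 = 3.1617
Bₛ = (B − 1)/(n − 1) = (3.1617 − 1)/(4 − 1) = 2.1617/3 = 0.7206

0.72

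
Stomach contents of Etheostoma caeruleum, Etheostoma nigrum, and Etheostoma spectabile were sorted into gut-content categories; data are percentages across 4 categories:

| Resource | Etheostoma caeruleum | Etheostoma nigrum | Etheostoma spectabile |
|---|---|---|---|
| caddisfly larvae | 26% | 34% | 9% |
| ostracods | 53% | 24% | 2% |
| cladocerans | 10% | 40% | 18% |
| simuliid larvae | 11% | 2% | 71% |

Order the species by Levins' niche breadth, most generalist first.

Etheostoma nigrum > Etheostoma caeruleum > Etheostoma spectabile

Convert percentages to proportions (divide by 100).
Σp_caerᵢ² = 0.26² + 0.53² + 0.10² + 0.11² = 0.0676 + 0.2809 + 0.0100 + 0.0121 = 0.3706
B_caer = 1 / 0.3706 = 2.6983
Σp_nigrᵢ² = 0.34² + 0.24² + 0.40² + 0.02² = 0.1156 + 0.0576 + 0.1600 + 0.0004 = 0.3336
B_nigr = 1 / 0.3336 = 2.9976
Σp_specᵢ² = 0.09² + 0.02² + 0.18² + 0.71² = 0.0081 + 0.0004 + 0.0324 + 0.5041 = 0.5450
B_spec = 1 / 0.5450 = 1.8349
Ranking by B (broadest → narrowest): Etheostoma nigrum (3.00) > Etheostoma caeruleum (2.70) > Etheostoma spectabile (1.83)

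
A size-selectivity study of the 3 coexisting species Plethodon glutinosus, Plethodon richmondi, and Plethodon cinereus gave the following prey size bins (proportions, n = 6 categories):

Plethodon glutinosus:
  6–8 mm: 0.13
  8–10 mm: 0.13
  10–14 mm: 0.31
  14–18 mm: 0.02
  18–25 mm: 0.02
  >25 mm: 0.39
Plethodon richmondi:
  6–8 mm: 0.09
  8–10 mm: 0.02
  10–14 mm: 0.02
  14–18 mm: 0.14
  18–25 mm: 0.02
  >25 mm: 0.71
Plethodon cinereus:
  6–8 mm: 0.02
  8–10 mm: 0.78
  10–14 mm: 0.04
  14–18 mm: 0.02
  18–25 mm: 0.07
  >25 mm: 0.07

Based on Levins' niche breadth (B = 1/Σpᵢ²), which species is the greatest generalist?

Σp_glutᵢ² = 0.13² + 0.13² + 0.31² + 0.02² + 0.02² + 0.39² = 0.0169 + 0.0169 + 0.0961 + 0.0004 + 0.0004 + 0.1521 = 0.2828
B_glut = 1 / 0.2828 = 3.5361
Σp_richᵢ² = 0.09² + 0.02² + 0.02² + 0.14² + 0.02² + 0.71² = 0.0081 + 0.0004 + 0.0004 + 0.0196 + 0.0004 + 0.5041 = 0.5330
B_rich = 1 / 0.5330 = 1.8762
Σp_cineᵢ² = 0.02² + 0.78² + 0.04² + 0.02² + 0.07² + 0.07² = 0.0004 + 0.6084 + 0.0016 + 0.0004 + 0.0049 + 0.0049 = 0.6206
B_cine = 1 / 0.6206 = 1.6113
Highest B → broadest niche (most generalist): Plethodon glutinosus (B = 3.54).

Plethodon glutinosus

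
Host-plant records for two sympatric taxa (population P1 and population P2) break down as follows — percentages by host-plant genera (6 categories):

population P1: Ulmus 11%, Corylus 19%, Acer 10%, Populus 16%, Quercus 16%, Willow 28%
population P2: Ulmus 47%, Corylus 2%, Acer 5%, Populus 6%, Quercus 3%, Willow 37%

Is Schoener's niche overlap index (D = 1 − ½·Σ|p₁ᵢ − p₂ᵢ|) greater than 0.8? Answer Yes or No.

Convert percentages to proportions (divide by 100).
Σ|p₁ᵢ − p₂ᵢ| = 0.36 + 0.17 + 0.05 + 0.10 + 0.13 + 0.09 = 0.90
D = 1 − ½ × 0.90 = 1 − 0.450 = 0.5500
D = 0.5500 < 0.8 → No.

No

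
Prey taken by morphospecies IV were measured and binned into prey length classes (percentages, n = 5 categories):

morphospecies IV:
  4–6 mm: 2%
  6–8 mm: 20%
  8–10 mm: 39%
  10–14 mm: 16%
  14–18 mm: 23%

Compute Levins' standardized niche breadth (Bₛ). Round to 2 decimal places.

Convert percentages to proportions (divide by 100).
Σpᵢ² = 0.02² + 0.20² + 0.39² + 0.16² + 0.23² = 0.0004 + 0.0400 + 0.1521 + 0.0256 + 0.0529 = 0.2710
B = 1 / 0.2710 = 3.6900
Bₛ = (B − 1)/(n − 1) = (3.6900 − 1)/(5 − 1) = 2.6900/4 = 0.6725

0.67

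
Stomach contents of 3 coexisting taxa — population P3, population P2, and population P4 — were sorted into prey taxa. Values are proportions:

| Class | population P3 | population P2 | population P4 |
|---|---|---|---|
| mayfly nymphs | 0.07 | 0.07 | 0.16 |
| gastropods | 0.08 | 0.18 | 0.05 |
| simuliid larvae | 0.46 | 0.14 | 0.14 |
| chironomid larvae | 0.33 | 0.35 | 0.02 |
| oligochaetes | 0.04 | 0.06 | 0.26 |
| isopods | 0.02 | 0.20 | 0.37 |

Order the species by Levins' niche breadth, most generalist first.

Σp_P3ᵢ² = 0.07² + 0.08² + 0.46² + 0.33² + 0.04² + 0.02² = 0.0049 + 0.0064 + 0.2116 + 0.1089 + 0.0016 + 0.0004 = 0.3338
B_P3 = 1 / 0.3338 = 2.9958
Σp_P2ᵢ² = 0.07² + 0.18² + 0.14² + 0.35² + 0.06² + 0.20² = 0.0049 + 0.0324 + 0.0196 + 0.1225 + 0.0036 + 0.0400 = 0.2230
B_P2 = 1 / 0.2230 = 4.4843
Σp_P4ᵢ² = 0.16² + 0.05² + 0.14² + 0.02² + 0.26² + 0.37² = 0.0256 + 0.0025 + 0.0196 + 0.0004 + 0.0676 + 0.1369 = 0.2526
B_P4 = 1 / 0.2526 = 3.9588
Ranking by B (broadest → narrowest): population P2 (4.48) > population P4 (3.96) > population P3 (3.00)

population P2 > population P4 > population P3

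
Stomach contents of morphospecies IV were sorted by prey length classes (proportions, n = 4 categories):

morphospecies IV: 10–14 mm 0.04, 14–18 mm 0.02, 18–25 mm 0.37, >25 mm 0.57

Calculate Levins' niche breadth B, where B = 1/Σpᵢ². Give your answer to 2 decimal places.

2.16

Σpᵢ² = 0.04² + 0.02² + 0.37² + 0.57² = 0.0016 + 0.0004 + 0.1369 + 0.3249 = 0.4638
B = 1 / 0.4638 = 2.1561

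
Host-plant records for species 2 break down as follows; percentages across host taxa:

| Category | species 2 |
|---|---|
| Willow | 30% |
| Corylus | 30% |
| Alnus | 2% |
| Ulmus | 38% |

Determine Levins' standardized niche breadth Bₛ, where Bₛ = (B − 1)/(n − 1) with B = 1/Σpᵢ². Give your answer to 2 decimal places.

0.69

Convert percentages to proportions (divide by 100).
Σpᵢ² = 0.30² + 0.30² + 0.02² + 0.38² = 0.0900 + 0.0900 + 0.0004 + 0.1444 = 0.3248
B = 1 / 0.3248 = 3.0788
Bₛ = (B − 1)/(n − 1) = (3.0788 − 1)/(4 − 1) = 2.0788/3 = 0.6929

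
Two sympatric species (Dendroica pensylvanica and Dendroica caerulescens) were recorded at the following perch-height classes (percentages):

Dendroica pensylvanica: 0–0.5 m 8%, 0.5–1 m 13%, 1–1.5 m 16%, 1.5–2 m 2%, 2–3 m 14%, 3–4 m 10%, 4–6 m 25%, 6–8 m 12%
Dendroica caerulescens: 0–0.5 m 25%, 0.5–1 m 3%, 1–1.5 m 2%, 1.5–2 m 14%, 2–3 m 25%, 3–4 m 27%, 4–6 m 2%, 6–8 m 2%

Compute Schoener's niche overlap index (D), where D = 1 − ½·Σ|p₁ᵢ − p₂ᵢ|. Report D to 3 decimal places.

Convert percentages to proportions (divide by 100).
Σ|p₁ᵢ − p₂ᵢ| = 0.17 + 0.10 + 0.14 + 0.12 + 0.11 + 0.17 + 0.23 + 0.10 = 1.14
D = 1 − ½ × 1.14 = 1 − 0.570 = 0.43000

0.430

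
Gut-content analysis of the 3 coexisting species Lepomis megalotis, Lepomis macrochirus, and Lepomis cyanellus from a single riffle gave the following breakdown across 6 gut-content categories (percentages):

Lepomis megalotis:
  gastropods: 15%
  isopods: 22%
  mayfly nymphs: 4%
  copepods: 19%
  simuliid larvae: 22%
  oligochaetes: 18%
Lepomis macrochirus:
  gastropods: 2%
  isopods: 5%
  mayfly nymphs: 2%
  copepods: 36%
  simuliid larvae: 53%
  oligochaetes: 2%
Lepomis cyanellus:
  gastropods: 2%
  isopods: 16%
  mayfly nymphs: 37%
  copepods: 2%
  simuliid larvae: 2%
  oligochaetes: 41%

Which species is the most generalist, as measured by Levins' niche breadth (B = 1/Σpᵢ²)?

Lepomis megalotis

Convert percentages to proportions (divide by 100).
Σp_megaᵢ² = 0.15² + 0.22² + 0.04² + 0.19² + 0.22² + 0.18² = 0.0225 + 0.0484 + 0.0016 + 0.0361 + 0.0484 + 0.0324 = 0.1894
B_mega = 1 / 0.1894 = 5.2798
Σp_macrᵢ² = 0.02² + 0.05² + 0.02² + 0.36² + 0.53² + 0.02² = 0.0004 + 0.0025 + 0.0004 + 0.1296 + 0.2809 + 0.0004 = 0.4142
B_macr = 1 / 0.4142 = 2.4143
Σp_cyanᵢ² = 0.02² + 0.16² + 0.37² + 0.02² + 0.02² + 0.41² = 0.0004 + 0.0256 + 0.1369 + 0.0004 + 0.0004 + 0.1681 = 0.3318
B_cyan = 1 / 0.3318 = 3.0139
Highest B → broadest niche (most generalist): Lepomis megalotis (B = 5.28).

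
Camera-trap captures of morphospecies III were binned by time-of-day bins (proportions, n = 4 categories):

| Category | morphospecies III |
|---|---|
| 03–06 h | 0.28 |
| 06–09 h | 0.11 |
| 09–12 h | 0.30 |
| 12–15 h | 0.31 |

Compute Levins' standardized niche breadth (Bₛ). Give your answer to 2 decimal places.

0.87

Σpᵢ² = 0.28² + 0.11² + 0.30² + 0.31² = 0.0784 + 0.0121 + 0.0900 + 0.0961 = 0.2766
B = 1 / 0.2766 = 3.6153
Bₛ = (B − 1)/(n − 1) = (3.6153 − 1)/(4 − 1) = 2.6153/3 = 0.8718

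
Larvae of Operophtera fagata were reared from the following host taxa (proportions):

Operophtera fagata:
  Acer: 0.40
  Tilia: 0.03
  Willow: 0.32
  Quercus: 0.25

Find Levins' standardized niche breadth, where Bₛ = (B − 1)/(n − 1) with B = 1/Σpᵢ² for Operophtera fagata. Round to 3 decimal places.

Σpᵢ² = 0.40² + 0.03² + 0.32² + 0.25² = 0.1600 + 0.0009 + 0.1024 + 0.0625 = 0.3258
B = 1 / 0.3258 = 3.06937
Bₛ = (B − 1)/(n − 1) = (3.06937 − 1)/(4 − 1) = 2.06937/3 = 0.68979

0.690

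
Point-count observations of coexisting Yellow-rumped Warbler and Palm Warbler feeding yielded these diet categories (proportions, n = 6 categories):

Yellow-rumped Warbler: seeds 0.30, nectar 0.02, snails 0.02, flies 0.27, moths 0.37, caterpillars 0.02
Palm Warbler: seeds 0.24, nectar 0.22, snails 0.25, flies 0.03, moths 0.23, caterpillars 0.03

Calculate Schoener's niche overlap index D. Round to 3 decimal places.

Σ|p₁ᵢ − p₂ᵢ| = 0.06 + 0.20 + 0.23 + 0.24 + 0.14 + 0.01 = 0.88
D = 1 − ½ × 0.88 = 1 − 0.440 = 0.56000

0.560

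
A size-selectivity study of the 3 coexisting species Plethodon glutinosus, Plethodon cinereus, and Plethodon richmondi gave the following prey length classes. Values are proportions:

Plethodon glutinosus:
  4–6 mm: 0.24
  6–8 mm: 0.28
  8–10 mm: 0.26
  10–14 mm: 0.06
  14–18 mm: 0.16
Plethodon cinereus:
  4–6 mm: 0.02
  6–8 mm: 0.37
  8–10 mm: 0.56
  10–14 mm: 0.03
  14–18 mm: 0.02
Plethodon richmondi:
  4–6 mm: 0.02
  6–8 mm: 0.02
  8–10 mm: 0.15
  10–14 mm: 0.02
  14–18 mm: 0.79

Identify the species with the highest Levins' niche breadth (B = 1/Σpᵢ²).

Σp_glutᵢ² = 0.24² + 0.28² + 0.26² + 0.06² + 0.16² = 0.0576 + 0.0784 + 0.0676 + 0.0036 + 0.0256 = 0.2328
B_glut = 1 / 0.2328 = 4.2955
Σp_cineᵢ² = 0.02² + 0.37² + 0.56² + 0.03² + 0.02² = 0.0004 + 0.1369 + 0.3136 + 0.0009 + 0.0004 = 0.4522
B_cine = 1 / 0.4522 = 2.2114
Σp_richᵢ² = 0.02² + 0.02² + 0.15² + 0.02² + 0.79² = 0.0004 + 0.0004 + 0.0225 + 0.0004 + 0.6241 = 0.6478
B_rich = 1 / 0.6478 = 1.5437
Highest B → broadest niche (most generalist): Plethodon glutinosus (B = 4.30).

Plethodon glutinosus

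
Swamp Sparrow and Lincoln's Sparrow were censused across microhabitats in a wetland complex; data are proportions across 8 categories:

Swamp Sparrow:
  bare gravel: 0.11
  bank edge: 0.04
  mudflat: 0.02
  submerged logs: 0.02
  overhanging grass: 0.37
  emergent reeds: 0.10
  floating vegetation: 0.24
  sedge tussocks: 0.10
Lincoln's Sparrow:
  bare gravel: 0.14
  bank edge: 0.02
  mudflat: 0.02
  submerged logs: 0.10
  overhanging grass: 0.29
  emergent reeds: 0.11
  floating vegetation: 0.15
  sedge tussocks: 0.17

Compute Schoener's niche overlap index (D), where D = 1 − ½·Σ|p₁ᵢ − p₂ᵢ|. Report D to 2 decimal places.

Σ|p₁ᵢ − p₂ᵢ| = 0.03 + 0.02 + 0.00 + 0.08 + 0.08 + 0.01 + 0.09 + 0.07 = 0.38
D = 1 − ½ × 0.38 = 1 − 0.190 = 0.8100

0.81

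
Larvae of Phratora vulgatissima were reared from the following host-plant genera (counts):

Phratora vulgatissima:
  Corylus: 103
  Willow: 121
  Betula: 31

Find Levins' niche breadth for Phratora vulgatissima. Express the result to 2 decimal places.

Proportions for Phratora vulgatissima (n=255): 103/255=0.4039, 121/255=0.4745, 31/255=0.1216
Σpᵢ² = 0.4039² + 0.4745² + 0.1216² = 0.163135 + 0.225150 + 0.014787 = 0.403072
B = 1 / 0.403072 = 2.4809

2.48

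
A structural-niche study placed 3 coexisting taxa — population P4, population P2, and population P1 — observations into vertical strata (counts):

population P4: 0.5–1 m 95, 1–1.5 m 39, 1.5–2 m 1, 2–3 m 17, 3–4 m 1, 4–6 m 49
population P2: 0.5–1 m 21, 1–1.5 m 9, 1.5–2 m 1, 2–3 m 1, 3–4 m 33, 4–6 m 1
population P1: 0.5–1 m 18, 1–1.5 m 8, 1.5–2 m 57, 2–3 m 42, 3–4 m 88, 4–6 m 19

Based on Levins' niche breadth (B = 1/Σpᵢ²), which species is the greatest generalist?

Proportions for population P4 (n=202): 95/202=0.4703, 39/202=0.1931, 1/202=0.0050, 17/202=0.0842, 1/202=0.0050, 49/202=0.2426
Proportions for population P2 (n=66): 21/66=0.3182, 9/66=0.1364, 1/66=0.0152, 1/66=0.0152, 33/66=0.5000, 1/66=0.0152
Proportions for population P1 (n=232): 18/232=0.0776, 8/232=0.0345, 57/232=0.2457, 42/232=0.1810, 88/232=0.3793, 19/232=0.0819
Σp_P4ᵢ² = 0.4703² + 0.1931² + 0.0050² + 0.0842² + 0.0050² + 0.2426² = 0.221182 + 0.037288 + 0.000025 + 0.007090 + 0.000025 + 0.058855 = 0.324465
B_P4 = 1 / 0.324465 = 3.0820
Σp_P2ᵢ² = 0.3182² + 0.1364² + 0.0152² + 0.0152² + 0.5000² + 0.0152² = 0.101251 + 0.018605 + 0.000231 + 0.000231 + 0.250000 + 0.000231 = 0.370549
B_P2 = 1 / 0.370549 = 2.6987
Σp_P1ᵢ² = 0.0776² + 0.0345² + 0.2457² + 0.1810² + 0.3793² + 0.0819² = 0.006022 + 0.001190 + 0.060368 + 0.032761 + 0.143868 + 0.006708 = 0.250917
B_P1 = 1 / 0.250917 = 3.9854
Highest B → broadest niche (most generalist): population P1 (B = 3.99).

population P1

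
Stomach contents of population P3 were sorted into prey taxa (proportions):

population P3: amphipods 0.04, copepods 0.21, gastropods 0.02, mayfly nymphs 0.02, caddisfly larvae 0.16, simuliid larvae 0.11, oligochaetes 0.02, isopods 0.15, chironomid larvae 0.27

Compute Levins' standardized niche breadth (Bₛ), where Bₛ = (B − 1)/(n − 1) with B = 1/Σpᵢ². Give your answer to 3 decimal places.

0.569

Σpᵢ² = 0.04² + 0.21² + 0.02² + 0.02² + 0.16² + 0.11² + 0.02² + 0.15² + 0.27² = 0.0016 + 0.0441 + 0.0004 + 0.0004 + 0.0256 + 0.0121 + 0.0004 + 0.0225 + 0.0729 = 0.1800
B = 1 / 0.1800 = 5.55556
Bₛ = (B − 1)/(n − 1) = (5.55556 − 1)/(9 − 1) = 4.55556/8 = 0.56945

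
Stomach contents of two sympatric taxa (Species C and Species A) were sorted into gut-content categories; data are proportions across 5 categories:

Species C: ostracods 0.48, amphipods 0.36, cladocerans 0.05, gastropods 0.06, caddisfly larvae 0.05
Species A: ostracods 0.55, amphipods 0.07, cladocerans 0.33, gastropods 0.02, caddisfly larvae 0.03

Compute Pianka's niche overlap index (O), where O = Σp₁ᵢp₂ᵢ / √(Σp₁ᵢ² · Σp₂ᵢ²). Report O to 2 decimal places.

0.79

Σ p₁ᵢp₂ᵢ = 0.2640 + 0.0252 + 0.0165 + 0.0012 + 0.0015 = 0.3084
Σp_1ᵢ² = 0.48² + 0.36² + 0.05² + 0.06² + 0.05² = 0.2304 + 0.1296 + 0.0025 + 0.0036 + 0.0025 = 0.3686
Σp_2ᵢ² = 0.55² + 0.07² + 0.33² + 0.02² + 0.03² = 0.3025 + 0.0049 + 0.1089 + 0.0004 + 0.0009 = 0.4176
O = 0.3084 / √(0.3686 × 0.4176) = 0.3084 / 0.39234 = 0.7861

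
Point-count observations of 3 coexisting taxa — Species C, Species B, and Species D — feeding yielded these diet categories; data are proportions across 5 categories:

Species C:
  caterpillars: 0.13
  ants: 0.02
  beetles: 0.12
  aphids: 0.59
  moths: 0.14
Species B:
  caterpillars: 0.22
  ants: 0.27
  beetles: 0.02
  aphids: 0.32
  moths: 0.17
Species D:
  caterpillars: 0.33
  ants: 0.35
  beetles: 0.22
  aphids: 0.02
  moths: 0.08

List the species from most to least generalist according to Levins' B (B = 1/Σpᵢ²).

Species B > Species D > Species C

Σp_Cᵢ² = 0.13² + 0.02² + 0.12² + 0.59² + 0.14² = 0.0169 + 0.0004 + 0.0144 + 0.3481 + 0.0196 = 0.3994
B_C = 1 / 0.3994 = 2.5038
Σp_Bᵢ² = 0.22² + 0.27² + 0.02² + 0.32² + 0.17² = 0.0484 + 0.0729 + 0.0004 + 0.1024 + 0.0289 = 0.2530
B_B = 1 / 0.2530 = 3.9526
Σp_Dᵢ² = 0.33² + 0.35² + 0.22² + 0.02² + 0.08² = 0.1089 + 0.1225 + 0.0484 + 0.0004 + 0.0064 = 0.2866
B_D = 1 / 0.2866 = 3.4892
Ranking by B (broadest → narrowest): Species B (3.95) > Species D (3.49) > Species C (2.50)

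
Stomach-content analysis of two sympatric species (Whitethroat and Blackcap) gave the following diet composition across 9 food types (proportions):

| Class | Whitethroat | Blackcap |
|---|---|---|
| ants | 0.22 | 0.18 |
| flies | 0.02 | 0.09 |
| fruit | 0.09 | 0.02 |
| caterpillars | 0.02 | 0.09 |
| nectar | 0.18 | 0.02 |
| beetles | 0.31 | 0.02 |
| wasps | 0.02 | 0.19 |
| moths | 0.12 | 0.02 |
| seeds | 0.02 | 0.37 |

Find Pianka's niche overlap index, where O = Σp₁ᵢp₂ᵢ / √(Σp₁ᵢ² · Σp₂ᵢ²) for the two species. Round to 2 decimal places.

Σ p₁ᵢp₂ᵢ = 0.0396 + 0.0018 + 0.0018 + 0.0018 + 0.0036 + 0.0062 + 0.0038 + 0.0024 + 0.0074 = 0.0684
Σp_1ᵢ² = 0.22² + 0.02² + 0.09² + 0.02² + 0.18² + 0.31² + 0.02² + 0.12² + 0.02² = 0.0484 + 0.0004 + 0.0081 + 0.0004 + 0.0324 + 0.0961 + 0.0004 + 0.0144 + 0.0004 = 0.2010
Σp_2ᵢ² = 0.18² + 0.09² + 0.02² + 0.09² + 0.02² + 0.02² + 0.19² + 0.02² + 0.37² = 0.0324 + 0.0081 + 0.0004 + 0.0081 + 0.0004 + 0.0004 + 0.0361 + 0.0004 + 0.1369 = 0.2232
O = 0.0684 / √(0.2010 × 0.2232) = 0.0684 / 0.21181 = 0.3229

0.32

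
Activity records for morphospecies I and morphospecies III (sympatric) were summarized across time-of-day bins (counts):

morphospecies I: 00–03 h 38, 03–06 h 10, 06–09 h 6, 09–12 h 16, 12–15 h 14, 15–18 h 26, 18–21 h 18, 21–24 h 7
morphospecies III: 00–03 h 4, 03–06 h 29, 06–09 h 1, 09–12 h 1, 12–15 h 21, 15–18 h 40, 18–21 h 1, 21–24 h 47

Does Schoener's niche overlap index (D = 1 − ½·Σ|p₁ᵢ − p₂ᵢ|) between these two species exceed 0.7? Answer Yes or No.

Proportions for morphospecies I (n=135): 38/135=0.2815, 10/135=0.0741, 6/135=0.0444, 16/135=0.1185, 14/135=0.1037, 26/135=0.1926, 18/135=0.1333, 7/135=0.0519
Proportions for morphospecies III (n=144): 4/144=0.0278, 29/144=0.2014, 1/144=0.0069, 1/144=0.0069, 21/144=0.1458, 40/144=0.2778, 1/144=0.0069, 47/144=0.3264
Σ|p₁ᵢ − p₂ᵢ| = 0.2537 + 0.1273 + 0.0375 + 0.1116 + 0.0421 + 0.0852 + 0.1264 + 0.2745 = 1.0583
D = 1 − ½ × 1.0583 = 1 − 0.52915 = 0.47085
D = 0.47085 < 0.7 → No.

No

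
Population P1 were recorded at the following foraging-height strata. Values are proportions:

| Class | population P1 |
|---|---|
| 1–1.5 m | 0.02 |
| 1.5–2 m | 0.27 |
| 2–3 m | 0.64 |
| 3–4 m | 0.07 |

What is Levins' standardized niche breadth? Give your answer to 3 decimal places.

0.350

Σpᵢ² = 0.02² + 0.27² + 0.64² + 0.07² = 0.0004 + 0.0729 + 0.4096 + 0.0049 = 0.4878
B = 1 / 0.4878 = 2.05002
Bₛ = (B − 1)/(n − 1) = (2.05002 − 1)/(4 − 1) = 1.05002/3 = 0.35001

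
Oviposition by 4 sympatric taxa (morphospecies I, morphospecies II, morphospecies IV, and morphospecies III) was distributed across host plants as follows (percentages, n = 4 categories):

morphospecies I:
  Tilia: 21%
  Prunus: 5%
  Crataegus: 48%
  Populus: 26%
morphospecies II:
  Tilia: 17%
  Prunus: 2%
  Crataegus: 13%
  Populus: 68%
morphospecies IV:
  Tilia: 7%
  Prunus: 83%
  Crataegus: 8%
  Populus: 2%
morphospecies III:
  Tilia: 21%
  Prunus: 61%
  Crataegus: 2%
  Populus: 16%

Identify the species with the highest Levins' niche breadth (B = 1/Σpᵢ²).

morphospecies I

Convert percentages to proportions (divide by 100).
Σp_Iᵢ² = 0.21² + 0.05² + 0.48² + 0.26² = 0.0441 + 0.0025 + 0.2304 + 0.0676 = 0.3446
B_I = 1 / 0.3446 = 2.9019
Σp_IIᵢ² = 0.17² + 0.02² + 0.13² + 0.68² = 0.0289 + 0.0004 + 0.0169 + 0.4624 = 0.5086
B_II = 1 / 0.5086 = 1.9662
Σp_IVᵢ² = 0.07² + 0.83² + 0.08² + 0.02² = 0.0049 + 0.6889 + 0.0064 + 0.0004 = 0.7006
B_IV = 1 / 0.7006 = 1.4273
Σp_IIIᵢ² = 0.21² + 0.61² + 0.02² + 0.16² = 0.0441 + 0.3721 + 0.0004 + 0.0256 = 0.4422
B_III = 1 / 0.4422 = 2.2614
Highest B → broadest niche (most generalist): morphospecies I (B = 2.90).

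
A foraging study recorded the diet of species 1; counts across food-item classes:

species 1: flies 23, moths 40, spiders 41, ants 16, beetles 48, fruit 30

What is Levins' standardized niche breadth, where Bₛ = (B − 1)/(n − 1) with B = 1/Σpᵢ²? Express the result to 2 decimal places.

0.88

Proportions for species 1 (n=198): 23/198=0.1162, 40/198=0.2020, 41/198=0.2071, 16/198=0.0808, 48/198=0.2424, 30/198=0.1515
Σpᵢ² = 0.1162² + 0.2020² + 0.2071² + 0.0808² + 0.2424² + 0.1515² = 0.013502 + 0.040804 + 0.042890 + 0.006529 + 0.058758 + 0.022952 = 0.185435
B = 1 / 0.185435 = 5.3927
Bₛ = (B − 1)/(n − 1) = (5.3927 − 1)/(6 − 1) = 4.3927/5 = 0.8785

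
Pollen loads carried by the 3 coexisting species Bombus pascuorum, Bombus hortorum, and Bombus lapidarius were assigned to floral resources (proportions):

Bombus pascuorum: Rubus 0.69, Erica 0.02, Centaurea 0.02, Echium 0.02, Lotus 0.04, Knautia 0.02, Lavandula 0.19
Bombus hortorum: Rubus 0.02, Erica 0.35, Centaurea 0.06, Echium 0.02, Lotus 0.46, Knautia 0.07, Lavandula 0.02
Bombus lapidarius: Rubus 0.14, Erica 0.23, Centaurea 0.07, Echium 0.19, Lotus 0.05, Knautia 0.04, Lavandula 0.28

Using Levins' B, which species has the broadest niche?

Bombus lapidarius

Σp_pascᵢ² = 0.69² + 0.02² + 0.02² + 0.02² + 0.04² + 0.02² + 0.19² = 0.4761 + 0.0004 + 0.0004 + 0.0004 + 0.0016 + 0.0004 + 0.0361 = 0.5154
B_pasc = 1 / 0.5154 = 1.9402
Σp_hortᵢ² = 0.02² + 0.35² + 0.06² + 0.02² + 0.46² + 0.07² + 0.02² = 0.0004 + 0.1225 + 0.0036 + 0.0004 + 0.2116 + 0.0049 + 0.0004 = 0.3438
B_hort = 1 / 0.3438 = 2.9087
Σp_lapiᵢ² = 0.14² + 0.23² + 0.07² + 0.19² + 0.05² + 0.04² + 0.28² = 0.0196 + 0.0529 + 0.0049 + 0.0361 + 0.0025 + 0.0016 + 0.0784 = 0.1960
B_lapi = 1 / 0.1960 = 5.1020
Highest B → broadest niche (most generalist): Bombus lapidarius (B = 5.10).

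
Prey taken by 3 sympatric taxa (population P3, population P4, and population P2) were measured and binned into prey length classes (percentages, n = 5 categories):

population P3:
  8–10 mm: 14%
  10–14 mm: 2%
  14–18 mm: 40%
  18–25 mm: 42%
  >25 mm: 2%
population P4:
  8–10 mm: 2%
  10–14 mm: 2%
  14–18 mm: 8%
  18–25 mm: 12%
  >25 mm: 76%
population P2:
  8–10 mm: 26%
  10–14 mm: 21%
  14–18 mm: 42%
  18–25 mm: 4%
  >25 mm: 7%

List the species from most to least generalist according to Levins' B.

Convert percentages to proportions (divide by 100).
Σp_P3ᵢ² = 0.14² + 0.02² + 0.40² + 0.42² + 0.02² = 0.0196 + 0.0004 + 0.1600 + 0.1764 + 0.0004 = 0.3568
B_P3 = 1 / 0.3568 = 2.8027
Σp_P4ᵢ² = 0.02² + 0.02² + 0.08² + 0.12² + 0.76² = 0.0004 + 0.0004 + 0.0064 + 0.0144 + 0.5776 = 0.5992
B_P4 = 1 / 0.5992 = 1.6689
Σp_P2ᵢ² = 0.26² + 0.21² + 0.42² + 0.04² + 0.07² = 0.0676 + 0.0441 + 0.1764 + 0.0016 + 0.0049 = 0.2946
B_P2 = 1 / 0.2946 = 3.3944
Ranking by B (broadest → narrowest): population P2 (3.39) > population P3 (2.80) > population P4 (1.67)

population P2 > population P3 > population P4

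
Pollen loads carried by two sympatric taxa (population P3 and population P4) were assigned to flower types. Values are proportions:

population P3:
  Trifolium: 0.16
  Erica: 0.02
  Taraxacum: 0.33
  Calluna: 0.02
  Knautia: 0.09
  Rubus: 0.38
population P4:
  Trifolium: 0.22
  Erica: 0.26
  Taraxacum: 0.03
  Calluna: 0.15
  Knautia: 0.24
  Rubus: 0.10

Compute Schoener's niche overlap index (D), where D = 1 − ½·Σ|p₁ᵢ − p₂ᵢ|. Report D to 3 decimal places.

0.420

Σ|p₁ᵢ − p₂ᵢ| = 0.06 + 0.24 + 0.30 + 0.13 + 0.15 + 0.28 = 1.16
D = 1 − ½ × 1.16 = 1 − 0.580 = 0.42000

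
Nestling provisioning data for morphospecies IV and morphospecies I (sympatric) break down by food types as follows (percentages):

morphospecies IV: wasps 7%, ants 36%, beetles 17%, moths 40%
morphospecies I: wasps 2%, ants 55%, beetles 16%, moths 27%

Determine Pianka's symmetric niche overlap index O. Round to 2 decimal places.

0.93

Convert percentages to proportions (divide by 100).
Σ p₁ᵢp₂ᵢ = 0.0014 + 0.1980 + 0.0272 + 0.1080 = 0.3346
Σp_1ᵢ² = 0.07² + 0.36² + 0.17² + 0.40² = 0.0049 + 0.1296 + 0.0289 + 0.1600 = 0.3234
Σp_2ᵢ² = 0.02² + 0.55² + 0.16² + 0.27² = 0.0004 + 0.3025 + 0.0256 + 0.0729 = 0.4014
O = 0.3346 / √(0.3234 × 0.4014) = 0.3346 / 0.36030 = 0.9287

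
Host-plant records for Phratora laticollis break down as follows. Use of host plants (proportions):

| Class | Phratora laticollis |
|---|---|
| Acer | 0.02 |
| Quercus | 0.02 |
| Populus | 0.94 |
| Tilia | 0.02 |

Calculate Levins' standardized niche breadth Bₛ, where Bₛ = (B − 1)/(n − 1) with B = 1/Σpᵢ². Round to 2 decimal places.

Σpᵢ² = 0.02² + 0.02² + 0.94² + 0.02² = 0.0004 + 0.0004 + 0.8836 + 0.0004 = 0.8848
B = 1 / 0.8848 = 1.1302
Bₛ = (B − 1)/(n − 1) = (1.1302 − 1)/(4 − 1) = 0.1302/3 = 0.0434

0.04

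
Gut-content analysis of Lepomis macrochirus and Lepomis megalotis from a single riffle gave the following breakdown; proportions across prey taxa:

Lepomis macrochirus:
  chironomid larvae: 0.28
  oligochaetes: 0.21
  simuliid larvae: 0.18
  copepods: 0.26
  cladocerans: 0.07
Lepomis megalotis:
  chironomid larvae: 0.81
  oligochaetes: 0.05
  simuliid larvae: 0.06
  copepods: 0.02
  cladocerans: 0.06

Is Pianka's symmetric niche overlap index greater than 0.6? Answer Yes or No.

Yes

Σ p₁ᵢp₂ᵢ = 0.2268 + 0.0105 + 0.0108 + 0.0052 + 0.0042 = 0.2575
Σp_1ᵢ² = 0.28² + 0.21² + 0.18² + 0.26² + 0.07² = 0.0784 + 0.0441 + 0.0324 + 0.0676 + 0.0049 = 0.2274
Σp_2ᵢ² = 0.81² + 0.05² + 0.06² + 0.02² + 0.06² = 0.6561 + 0.0025 + 0.0036 + 0.0004 + 0.0036 = 0.6662
O = 0.2575 / √(0.2274 × 0.6662) = 0.2575 / 0.38922 = 0.6616
O = 0.6616 > 0.6 → Yes.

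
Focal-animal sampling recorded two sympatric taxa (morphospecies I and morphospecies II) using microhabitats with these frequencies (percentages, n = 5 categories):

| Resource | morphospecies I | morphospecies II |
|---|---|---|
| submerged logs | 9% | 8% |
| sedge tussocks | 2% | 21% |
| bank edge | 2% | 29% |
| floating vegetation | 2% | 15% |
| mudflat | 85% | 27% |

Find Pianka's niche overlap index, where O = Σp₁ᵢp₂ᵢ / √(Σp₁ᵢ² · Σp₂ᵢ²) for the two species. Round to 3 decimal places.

Convert percentages to proportions (divide by 100).
Σ p₁ᵢp₂ᵢ = 0.0072 + 0.0042 + 0.0058 + 0.0030 + 0.2295 = 0.2497
Σp_1ᵢ² = 0.09² + 0.02² + 0.02² + 0.02² + 0.85² = 0.0081 + 0.0004 + 0.0004 + 0.0004 + 0.7225 = 0.7318
Σp_2ᵢ² = 0.08² + 0.21² + 0.29² + 0.15² + 0.27² = 0.0064 + 0.0441 + 0.0841 + 0.0225 + 0.0729 = 0.2300
O = 0.2497 / √(0.7318 × 0.2300) = 0.2497 / 0.410261 = 0.60864

0.609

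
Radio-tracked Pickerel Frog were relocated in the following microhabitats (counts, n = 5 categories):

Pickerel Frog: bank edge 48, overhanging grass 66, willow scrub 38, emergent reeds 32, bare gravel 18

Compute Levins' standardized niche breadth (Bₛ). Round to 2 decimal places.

0.83

Proportions for Pickerel Frog (n=202): 48/202=0.2376, 66/202=0.3267, 38/202=0.1881, 32/202=0.1584, 18/202=0.0891
Σpᵢ² = 0.2376² + 0.3267² + 0.1881² + 0.1584² + 0.0891² = 0.056454 + 0.106733 + 0.035382 + 0.025091 + 0.007939 = 0.231599
B = 1 / 0.231599 = 4.3178
Bₛ = (B − 1)/(n − 1) = (4.3178 − 1)/(5 − 1) = 3.3178/4 = 0.8295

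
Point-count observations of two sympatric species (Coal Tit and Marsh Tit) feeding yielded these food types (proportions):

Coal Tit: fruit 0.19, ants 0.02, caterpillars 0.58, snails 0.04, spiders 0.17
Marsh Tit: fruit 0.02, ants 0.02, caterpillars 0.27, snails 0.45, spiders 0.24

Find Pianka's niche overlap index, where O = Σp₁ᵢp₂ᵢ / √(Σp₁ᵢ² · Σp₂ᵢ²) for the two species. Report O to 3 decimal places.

Σ p₁ᵢp₂ᵢ = 0.0038 + 0.0004 + 0.1566 + 0.0180 + 0.0408 = 0.2196
Σp_1ᵢ² = 0.19² + 0.02² + 0.58² + 0.04² + 0.17² = 0.0361 + 0.0004 + 0.3364 + 0.0016 + 0.0289 = 0.4034
Σp_2ᵢ² = 0.02² + 0.02² + 0.27² + 0.45² + 0.24² = 0.0004 + 0.0004 + 0.0729 + 0.2025 + 0.0576 = 0.3338
O = 0.2196 / √(0.4034 × 0.3338) = 0.2196 / 0.366954 = 0.59844

0.598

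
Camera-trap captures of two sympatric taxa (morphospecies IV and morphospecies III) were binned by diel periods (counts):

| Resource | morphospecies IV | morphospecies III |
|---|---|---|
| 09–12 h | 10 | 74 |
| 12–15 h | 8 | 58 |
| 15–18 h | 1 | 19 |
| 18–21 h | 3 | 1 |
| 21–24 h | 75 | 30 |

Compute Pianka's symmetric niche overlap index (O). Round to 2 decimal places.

0.45

Proportions for morphospecies IV (n=97): 10/97=0.1031, 8/97=0.0825, 1/97=0.0103, 3/97=0.0309, 75/97=0.7732
Proportions for morphospecies III (n=182): 74/182=0.4066, 58/182=0.3187, 19/182=0.1044, 1/182=0.0055, 30/182=0.1648
Σ p₁ᵢp₂ᵢ = 0.041920 + 0.026293 + 0.001075 + 0.000170 + 0.127423 = 0.196881
Σp_1ᵢ² = 0.1031² + 0.0825² + 0.0103² + 0.0309² + 0.7732² = 0.010630 + 0.006806 + 0.000106 + 0.000955 + 0.597838 = 0.616335
Σp_2ᵢ² = 0.4066² + 0.3187² + 0.1044² + 0.0055² + 0.1648² = 0.165324 + 0.101570 + 0.010899 + 0.000030 + 0.027159 = 0.304982
O = 0.196881 / √(0.616335 × 0.304982) = 0.196881 / 0.4335563 = 0.4541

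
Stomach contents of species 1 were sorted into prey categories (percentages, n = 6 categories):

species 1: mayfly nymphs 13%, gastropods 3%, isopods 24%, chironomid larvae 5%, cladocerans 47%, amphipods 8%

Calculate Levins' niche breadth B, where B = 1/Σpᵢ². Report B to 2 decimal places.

3.28

Convert percentages to proportions (divide by 100).
Σpᵢ² = 0.13² + 0.03² + 0.24² + 0.05² + 0.47² + 0.08² = 0.0169 + 0.0009 + 0.0576 + 0.0025 + 0.2209 + 0.0064 = 0.3052
B = 1 / 0.3052 = 3.2765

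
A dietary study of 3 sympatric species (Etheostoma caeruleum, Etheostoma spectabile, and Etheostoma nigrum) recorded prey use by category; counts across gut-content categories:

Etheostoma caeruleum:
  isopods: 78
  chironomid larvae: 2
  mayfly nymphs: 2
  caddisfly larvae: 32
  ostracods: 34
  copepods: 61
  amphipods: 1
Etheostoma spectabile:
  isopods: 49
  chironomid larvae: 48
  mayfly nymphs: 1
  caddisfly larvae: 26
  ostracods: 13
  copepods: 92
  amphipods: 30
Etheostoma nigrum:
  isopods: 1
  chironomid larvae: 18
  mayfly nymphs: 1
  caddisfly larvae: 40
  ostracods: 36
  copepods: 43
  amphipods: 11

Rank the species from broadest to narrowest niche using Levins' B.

Etheostoma spectabile > Etheostoma nigrum > Etheostoma caeruleum

Proportions for Etheostoma caeruleum (n=210): 78/210=0.3714, 2/210=0.0095, 2/210=0.0095, 32/210=0.1524, 34/210=0.1619, 61/210=0.2905, 1/210=0.0048
Proportions for Etheostoma spectabile (n=259): 49/259=0.1892, 48/259=0.1853, 1/259=0.0039, 26/259=0.1004, 13/259=0.0502, 92/259=0.3552, 30/259=0.1158
Proportions for Etheostoma nigrum (n=150): 1/150=0.0067, 18/150=0.1200, 1/150=0.0067, 40/150=0.2667, 36/150=0.2400, 43/150=0.2867, 11/150=0.0733
Σp_caerᵢ² = 0.3714² + 0.0095² + 0.0095² + 0.1524² + 0.1619² + 0.2905² + 0.0048² = 0.137938 + 0.000090 + 0.000090 + 0.023226 + 0.026212 + 0.084390 + 0.000023 = 0.271969
B_caer = 1 / 0.271969 = 3.6769
Σp_specᵢ² = 0.1892² + 0.1853² + 0.0039² + 0.1004² + 0.0502² + 0.3552² + 0.1158² = 0.035797 + 0.034336 + 0.000015 + 0.010080 + 0.002520 + 0.126167 + 0.013410 = 0.222325
B_spec = 1 / 0.222325 = 4.4979
Σp_nigrᵢ² = 0.0067² + 0.1200² + 0.0067² + 0.2667² + 0.2400² + 0.2867² + 0.0733² = 0.000045 + 0.014400 + 0.000045 + 0.071129 + 0.057600 + 0.082197 + 0.005373 = 0.230789
B_nigr = 1 / 0.230789 = 4.3330
Ranking by B (broadest → narrowest): Etheostoma spectabile (4.50) > Etheostoma nigrum (4.33) > Etheostoma caeruleum (3.68)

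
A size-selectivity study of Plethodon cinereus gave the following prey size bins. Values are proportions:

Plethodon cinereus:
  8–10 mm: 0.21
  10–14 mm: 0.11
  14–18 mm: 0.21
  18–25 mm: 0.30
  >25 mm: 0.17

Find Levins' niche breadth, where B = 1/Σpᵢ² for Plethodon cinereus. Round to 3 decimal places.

4.562

Σpᵢ² = 0.21² + 0.11² + 0.21² + 0.30² + 0.17² = 0.0441 + 0.0121 + 0.0441 + 0.0900 + 0.0289 = 0.2192
B = 1 / 0.2192 = 4.56204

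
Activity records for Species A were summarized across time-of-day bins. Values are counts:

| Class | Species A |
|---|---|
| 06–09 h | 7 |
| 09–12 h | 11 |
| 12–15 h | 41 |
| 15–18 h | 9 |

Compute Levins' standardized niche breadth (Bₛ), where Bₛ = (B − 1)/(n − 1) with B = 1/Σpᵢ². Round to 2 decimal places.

Proportions for Species A (n=68): 7/68=0.1029, 11/68=0.1618, 41/68=0.6029, 9/68=0.1324
Σpᵢ² = 0.1029² + 0.1618² + 0.6029² + 0.1324² = 0.010588 + 0.026179 + 0.363488 + 0.017530 = 0.417785
B = 1 / 0.417785 = 2.3936
Bₛ = (B − 1)/(n − 1) = (2.3936 − 1)/(4 − 1) = 1.3936/3 = 0.4645

0.46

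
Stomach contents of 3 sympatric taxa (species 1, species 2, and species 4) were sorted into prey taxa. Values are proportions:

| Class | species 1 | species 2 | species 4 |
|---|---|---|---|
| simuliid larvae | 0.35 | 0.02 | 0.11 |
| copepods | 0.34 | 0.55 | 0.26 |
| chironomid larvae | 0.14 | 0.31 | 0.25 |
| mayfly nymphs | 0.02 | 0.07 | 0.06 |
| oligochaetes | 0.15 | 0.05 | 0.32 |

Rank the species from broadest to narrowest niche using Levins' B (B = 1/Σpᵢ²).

Σp_1ᵢ² = 0.35² + 0.34² + 0.14² + 0.02² + 0.15² = 0.1225 + 0.1156 + 0.0196 + 0.0004 + 0.0225 = 0.2806
B_1 = 1 / 0.2806 = 3.5638
Σp_2ᵢ² = 0.02² + 0.55² + 0.31² + 0.07² + 0.05² = 0.0004 + 0.3025 + 0.0961 + 0.0049 + 0.0025 = 0.4064
B_2 = 1 / 0.4064 = 2.4606
Σp_4ᵢ² = 0.11² + 0.26² + 0.25² + 0.06² + 0.32² = 0.0121 + 0.0676 + 0.0625 + 0.0036 + 0.1024 = 0.2482
B_4 = 1 / 0.2482 = 4.0290
Ranking by B (broadest → narrowest): species 4 (4.03) > species 1 (3.56) > species 2 (2.46)

species 4 > species 1 > species 2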